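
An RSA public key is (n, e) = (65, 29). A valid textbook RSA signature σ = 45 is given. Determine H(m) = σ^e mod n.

Squares mod 65: σ^1≡45, σ^2≡10, σ^4≡35, σ^8≡55, σ^16≡35
29 = 16 + 8 + 4 + 1, so σ^29 ≡ 35·55·35·45 ≡ 15 (mod 65)

15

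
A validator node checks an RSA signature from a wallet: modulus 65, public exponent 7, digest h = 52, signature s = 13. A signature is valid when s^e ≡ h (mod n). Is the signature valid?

valid

s^2 ≡ 13^2 = 169 ≡ 39
s^4 ≡ 39^2 = 1521 ≡ 26
7 = 4 + 2 + 1, so s^7 ≡ 26·39·13 ≡ 52 (mod 65)
s^7 mod 65 = 52 matches h.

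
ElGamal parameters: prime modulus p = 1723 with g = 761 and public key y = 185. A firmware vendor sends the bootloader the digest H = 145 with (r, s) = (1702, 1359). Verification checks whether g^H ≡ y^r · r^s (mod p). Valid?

Left side g^H mod p:
Squares mod 1723: 761^1≡761, 761^2≡193, 761^4≡1066, 761^8≡899, 761^16≡114, 761^32≡935, 761^64≡664, 761^128≡1531
145 = 128 + 16 + 1, so 761^145 ≡ 1531·114·761 ≡ 1196 (mod 1723)
Right side y^r · r^s mod p:
Squares mod 1723: 185^1≡185, 185^2≡1488, 185^4≡89, 185^8≡1029, 185^16≡919, 185^32≡291, 185^64≡254, 185^128≡765, 185^256≡1128, 185^512≡810, 185^1024≡1360
1702 = 1024 + 512 + 128 + 32 + 4 + 2, so 185^1702 ≡ 1360·810·765·291·89·1488 ≡ 368 (mod 1723)
Squares mod 1723: 1702^1≡1702, 1702^2≡441, 1702^4≡1505, 1702^8≡1003, 1702^16≡1500, 1702^32≡1485, 1702^64≡1508, 1702^128≡1427, 1702^256≡1466, 1702^512≡575, 1702^1024≡1532
1359 = 1024 + 256 + 64 + 8 + 4 + 2 + 1, so 1702^1359 ≡ 1532·1466·1508·1003·1505·441·1702 ≡ 434 (mod 1723)
368·434 = 159712 ≡ 1196 (mod 1723)
1196 ≡ 1196 (mod 1723), so the signature is genuine.

yes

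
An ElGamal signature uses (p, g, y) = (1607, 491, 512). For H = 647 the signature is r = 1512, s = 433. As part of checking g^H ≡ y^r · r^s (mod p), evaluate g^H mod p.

63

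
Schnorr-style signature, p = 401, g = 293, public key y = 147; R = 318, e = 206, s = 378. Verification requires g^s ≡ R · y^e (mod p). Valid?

g^s mod p:
293^2 = 85849 ≡ 35
293^4 ≡ 35^2 = 1225 ≡ 22
293^8 ≡ 22^2 = 484 ≡ 83
293^16 ≡ 83^2 = 6889 ≡ 72
293^32 ≡ 72^2 = 5184 ≡ 372
293^64 ≡ 372^2 = 138384 ≡ 39
293^128 ≡ 39^2 = 1521 ≡ 318
293^256 ≡ 318^2 = 101124 ≡ 72
378 = 256 + 64 + 32 + 16 + 8 + 2, so 293^378 ≡ 72·39·372·72·83·35 ≡ 287 (mod 401)
R · y^e mod p:
147^2 = 21609 ≡ 356
147^4 ≡ 356^2 = 126736 ≡ 20
147^8 ≡ 20^2 = 400
147^16 ≡ 400^2 = 160000 ≡ 1
147^32 ≡ 1^2 = 1
147^64 ≡ 1^2 = 1
147^128 ≡ 1^2 = 1
206 = 128 + 64 + 8 + 4 + 2, so 147^206 ≡ 1·1·400·20·356 ≡ 98 (mod 401)
318·98 = 31164 ≡ 287 (mod 401)
287 ≡ 287 (mod 401); signature holds.

yes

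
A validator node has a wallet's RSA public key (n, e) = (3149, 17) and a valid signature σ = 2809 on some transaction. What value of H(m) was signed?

σ^2 ≡ 2809^2 = 7890481 ≡ 2236
σ^4 ≡ 2236^2 = 4999696 ≡ 2233
σ^8 ≡ 2233^2 = 4986289 ≡ 1422
σ^16 ≡ 1422^2 = 2022084 ≡ 426
17 = 16 + 1, so σ^17 ≡ 426·2809 ≡ 14 (mod 3149)

14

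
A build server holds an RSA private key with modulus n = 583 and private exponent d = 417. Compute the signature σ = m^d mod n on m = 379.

Squares mod 583: m^1≡379, m^2≡223, m^4≡174, m^8≡543, m^16≡434, m^32≡47, m^64≡460, m^128≡554, m^256≡258
417 = 256 + 128 + 32 + 1, so m^417 ≡ 258·554·47·379 ≡ 432 (mod 583)

432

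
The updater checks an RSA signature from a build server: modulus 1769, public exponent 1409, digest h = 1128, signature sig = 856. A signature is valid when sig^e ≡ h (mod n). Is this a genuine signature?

genuine

sig^2 ≡ 856^2 = 732736 ≡ 370
sig^4 ≡ 370^2 = 136900 ≡ 687
sig^8 ≡ 687^2 = 471969 ≡ 1415
sig^16 ≡ 1415^2 = 2002225 ≡ 1486
sig^32 ≡ 1486^2 = 2208196 ≡ 484
sig^64 ≡ 484^2 = 234256 ≡ 748
sig^128 ≡ 748^2 = 559504 ≡ 500
sig^256 ≡ 500^2 = 250000 ≡ 571
sig^512 ≡ 571^2 = 326041 ≡ 545
sig^1024 ≡ 545^2 = 297025 ≡ 1602
1409 = 1024 + 256 + 128 + 1, so sig^1409 ≡ 1602·571·500·856 ≡ 1128 (mod 1769)
1128 = h, so the signature checks out.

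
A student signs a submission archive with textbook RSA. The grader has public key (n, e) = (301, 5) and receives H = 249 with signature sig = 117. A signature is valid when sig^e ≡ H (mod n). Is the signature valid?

Squares mod 301: sig^1≡117, sig^2≡144, sig^4≡268
5 = 4 + 1, so sig^5 ≡ 268·117 ≡ 52 (mod 301)
The recovered value 52 does not match the digest 249.

invalid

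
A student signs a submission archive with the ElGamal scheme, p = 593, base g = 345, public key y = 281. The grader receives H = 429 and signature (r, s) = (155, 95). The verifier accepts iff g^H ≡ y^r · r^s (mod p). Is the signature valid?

invalid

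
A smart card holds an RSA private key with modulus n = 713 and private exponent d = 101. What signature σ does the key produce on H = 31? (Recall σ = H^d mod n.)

248

H^2 ≡ 31^2 = 961 ≡ 248
H^4 ≡ 248^2 = 61504 ≡ 186
H^8 ≡ 186^2 = 34596 ≡ 372
H^16 ≡ 372^2 = 138384 ≡ 62
H^32 ≡ 62^2 = 3844 ≡ 279
H^64 ≡ 279^2 = 77841 ≡ 124
101 = 64 + 32 + 4 + 1, so H^101 ≡ 124·279·186·31 ≡ 248 (mod 713)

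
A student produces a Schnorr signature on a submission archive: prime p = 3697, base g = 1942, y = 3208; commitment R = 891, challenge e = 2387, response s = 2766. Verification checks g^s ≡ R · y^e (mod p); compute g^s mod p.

891

Squares mod 3697: 1942^1≡1942, 1942^2≡424, 1942^4≡2320, 1942^8≡3265, 1942^16≡1774, 1942^32≡929, 1942^64≡1640, 1942^128≡1881, 1942^256≡132, 1942^512≡2636, 1942^1024≡1833, 1942^2048≡3013
2766 = 2048 + 512 + 128 + 64 + 8 + 4 + 2, so 1942^2766 ≡ 3013·2636·1881·1640·3265·2320·424 ≡ 891 (mod 3697)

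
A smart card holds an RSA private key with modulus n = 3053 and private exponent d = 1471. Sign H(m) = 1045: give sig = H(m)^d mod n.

(H(m))^1471 mod 3053 = 1045

1045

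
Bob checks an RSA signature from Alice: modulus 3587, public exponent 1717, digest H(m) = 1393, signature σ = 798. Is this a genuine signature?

genuine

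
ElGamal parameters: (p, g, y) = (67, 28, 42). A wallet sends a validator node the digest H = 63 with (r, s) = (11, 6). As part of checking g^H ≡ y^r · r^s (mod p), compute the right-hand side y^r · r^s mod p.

42^2 = 1764 ≡ 22
42^4 ≡ 22^2 = 484 ≡ 15
42^8 ≡ 15^2 = 225 ≡ 24
11 = 8 + 2 + 1, so 42^11 ≡ 24·22·42 ≡ 66 (mod 67)
11^2 = 121 ≡ 54
11^4 ≡ 54^2 = 2916 ≡ 35
6 = 4 + 2, so 11^6 ≡ 35·54 ≡ 14 (mod 67)
y^r · r^s ≡ 66·14 = 924 ≡ 53 (mod 67)

53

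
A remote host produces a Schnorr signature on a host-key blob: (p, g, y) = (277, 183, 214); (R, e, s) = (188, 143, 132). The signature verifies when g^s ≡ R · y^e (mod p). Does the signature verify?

verifies

g^s mod p:
183^132 mod 277 = 273
R · y^e mod p:
214^143 mod 277 = 165
188·165 = 31020 ≡ 273 (mod 277)
273 ≡ 273 (mod 277); signature holds.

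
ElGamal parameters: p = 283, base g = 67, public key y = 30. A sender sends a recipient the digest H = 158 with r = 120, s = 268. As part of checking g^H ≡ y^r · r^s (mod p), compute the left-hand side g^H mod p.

67^158 mod 283 = 141

141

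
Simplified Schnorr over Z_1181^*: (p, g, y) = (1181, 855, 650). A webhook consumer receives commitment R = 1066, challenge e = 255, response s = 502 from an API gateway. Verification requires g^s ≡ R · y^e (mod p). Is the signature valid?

invalid

g^s mod p:
855^502 mod 1181 = 151
R · y^e mod p:
650^255 mod 1181 = 559
1066·559 = 595894 ≡ 670 (mod 1181)
151 ≠ 670; the check fails.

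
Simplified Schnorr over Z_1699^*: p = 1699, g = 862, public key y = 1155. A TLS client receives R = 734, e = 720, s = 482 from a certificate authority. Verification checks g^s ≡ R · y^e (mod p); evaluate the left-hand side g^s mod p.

Squares mod 1699: 862^1≡862, 862^2≡581, 862^4≡1159, 862^8≡1071, 862^16≡216, 862^32≡783, 862^64≡1449, 862^128≡1336, 862^256≡946
482 = 256 + 128 + 64 + 32 + 2, so 862^482 ≡ 946·1336·1449·783·581 ≡ 863 (mod 1699)

863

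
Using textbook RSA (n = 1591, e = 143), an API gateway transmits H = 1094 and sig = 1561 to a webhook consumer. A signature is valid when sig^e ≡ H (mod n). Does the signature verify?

sig^2 ≡ 1561^2 = 2436721 ≡ 900
sig^4 ≡ 900^2 = 810000 ≡ 181
sig^8 ≡ 181^2 = 32761 ≡ 941
sig^16 ≡ 941^2 = 885481 ≡ 885
sig^32 ≡ 885^2 = 783225 ≡ 453
sig^64 ≡ 453^2 = 205209 ≡ 1561
sig^128 ≡ 1561^2 = 2436721 ≡ 900
143 = 128 + 8 + 4 + 2 + 1, so sig^143 ≡ 900·941·181·900·1561 ≡ 497 (mod 1591)
497 ≠ 1094, so verification fails.

does not verify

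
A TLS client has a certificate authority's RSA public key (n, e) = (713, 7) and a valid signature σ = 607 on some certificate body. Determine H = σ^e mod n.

Squares mod 713: σ^1≡607, σ^2≡541, σ^4≡351
7 = 4 + 2 + 1, so σ^7 ≡ 351·541·607 ≡ 257 (mod 713)

257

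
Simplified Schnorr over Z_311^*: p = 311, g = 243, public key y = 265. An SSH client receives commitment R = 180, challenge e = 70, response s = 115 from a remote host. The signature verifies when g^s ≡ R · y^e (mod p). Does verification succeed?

fails

g^s mod p:
243^2 = 59049 ≡ 270
243^4 ≡ 270^2 = 72900 ≡ 126
243^8 ≡ 126^2 = 15876 ≡ 15
243^16 ≡ 15^2 = 225
243^32 ≡ 225^2 = 50625 ≡ 243
243^64 ≡ 243^2 = 59049 ≡ 270
115 = 64 + 32 + 16 + 2 + 1, so 243^115 ≡ 270·243·225·270·243 ≡ 168 (mod 311)
R · y^e mod p:
265^2 = 70225 ≡ 250
265^4 ≡ 250^2 = 62500 ≡ 300
265^8 ≡ 300^2 = 90000 ≡ 121
265^16 ≡ 121^2 = 14641 ≡ 24
265^32 ≡ 24^2 = 576 ≡ 265
265^64 ≡ 265^2 = 70225 ≡ 250
70 = 64 + 4 + 2, so 265^70 ≡ 250·300·250 ≡ 121 (mod 311)
180·121 = 21780 ≡ 10 (mod 311)
168 ≠ 10; the check fails.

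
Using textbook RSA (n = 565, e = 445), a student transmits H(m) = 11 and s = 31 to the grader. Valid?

s^2 ≡ 31^2 = 961 ≡ 396
s^4 ≡ 396^2 = 156816 ≡ 311
s^8 ≡ 311^2 = 96721 ≡ 106
s^16 ≡ 106^2 = 11236 ≡ 501
s^32 ≡ 501^2 = 251001 ≡ 141
s^64 ≡ 141^2 = 19881 ≡ 106
s^128 ≡ 106^2 = 11236 ≡ 501
s^256 ≡ 501^2 = 251001 ≡ 141
445 = 256 + 128 + 32 + 16 + 8 + 4 + 1, so s^445 ≡ 141·501·141·501·106·311·31 ≡ 11 (mod 565)
s^445 mod 565 = 11 matches H(m).

yes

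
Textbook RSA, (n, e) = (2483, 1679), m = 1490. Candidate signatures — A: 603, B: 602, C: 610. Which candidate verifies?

A

Candidate A: Squares mod 2483: 603^1≡603, 603^2≡1091, 603^4≡924, 603^8≡2107, 603^16≡2328, 603^32≡1678, 603^64≡2445, 603^128≡1444, 603^256≡1899, 603^512≡885, 603^1024≡1080; 1679 = 1024 + 512 + 128 + 8 + 4 + 2 + 1, so 603^1679 ≡ 1080·885·1444·2107·924·1091·603 ≡ 1490 (mod 2483)
  → matches m = 1490
Candidate B: Squares mod 2483: 602^1≡602, 602^2≡2369, 602^4≡581, 602^8≡2356, 602^16≡1231, 602^32≡731, 602^64≡516, 602^128≡575, 602^256≡386, 602^512≡16, 602^1024≡256; 1679 = 1024 + 512 + 128 + 8 + 4 + 2 + 1, so 602^1679 ≡ 256·16·575·2356·581·2369·602 ≡ 439 (mod 2483)
Candidate C: Squares mod 2483: 610^1≡610, 610^2≡2133, 610^4≡833, 610^8≡1132, 610^16≡196, 610^32≡1171, 610^64≡625, 610^128≡794, 610^256≡2237, 610^512≡924, 610^1024≡2107; 1679 = 1024 + 512 + 128 + 8 + 4 + 2 + 1, so 610^1679 ≡ 2107·924·794·1132·833·2133·610 ≡ 1858 (mod 2483)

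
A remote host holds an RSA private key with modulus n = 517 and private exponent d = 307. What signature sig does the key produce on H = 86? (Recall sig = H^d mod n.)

Squares mod 517: H^1≡86, H^2≡158, H^4≡148, H^8≡190, H^16≡427, H^32≡345, H^64≡115, H^128≡300, H^256≡42
307 = 256 + 32 + 16 + 2 + 1, so H^307 ≡ 42·345·427·158·86 ≡ 92 (mod 517)

92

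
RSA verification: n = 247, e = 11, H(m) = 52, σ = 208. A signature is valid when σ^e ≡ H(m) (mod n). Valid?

no

σ^2 ≡ 208^2 = 43264 ≡ 39
σ^4 ≡ 39^2 = 1521 ≡ 39
σ^8 ≡ 39^2 = 1521 ≡ 39
11 = 8 + 2 + 1, so σ^11 ≡ 39·39·208 ≡ 208 (mod 247)
The recovered value 208 does not match the digest 52.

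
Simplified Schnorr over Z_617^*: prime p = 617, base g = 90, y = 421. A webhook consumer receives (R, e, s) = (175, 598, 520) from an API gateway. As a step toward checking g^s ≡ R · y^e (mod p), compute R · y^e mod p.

568

421^2 = 177241 ≡ 162
421^4 ≡ 162^2 = 26244 ≡ 330
421^8 ≡ 330^2 = 108900 ≡ 308
421^16 ≡ 308^2 = 94864 ≡ 463
421^32 ≡ 463^2 = 214369 ≡ 270
421^64 ≡ 270^2 = 72900 ≡ 94
421^128 ≡ 94^2 = 8836 ≡ 198
421^256 ≡ 198^2 = 39204 ≡ 333
421^512 ≡ 333^2 = 110889 ≡ 446
598 = 512 + 64 + 16 + 4 + 2, so 421^598 ≡ 446·94·463·330·162 ≡ 518 (mod 617)
R · y^e ≡ 175·518 = 90650 ≡ 568 (mod 617)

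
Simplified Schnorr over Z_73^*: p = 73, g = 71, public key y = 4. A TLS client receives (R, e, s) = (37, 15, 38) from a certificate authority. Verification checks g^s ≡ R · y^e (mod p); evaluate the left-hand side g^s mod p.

71^2 = 5041 ≡ 4
71^4 ≡ 4^2 = 16
71^8 ≡ 16^2 = 256 ≡ 37
71^16 ≡ 37^2 = 1369 ≡ 55
71^32 ≡ 55^2 = 3025 ≡ 32
38 = 32 + 4 + 2, so 71^38 ≡ 32·16·4 ≡ 4 (mod 73)

4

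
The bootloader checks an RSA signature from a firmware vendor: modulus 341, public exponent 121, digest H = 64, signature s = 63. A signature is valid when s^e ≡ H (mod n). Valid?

no

s^2 ≡ 63^2 = 3969 ≡ 218
s^4 ≡ 218^2 = 47524 ≡ 125
s^8 ≡ 125^2 = 15625 ≡ 280
s^16 ≡ 280^2 = 78400 ≡ 311
s^32 ≡ 311^2 = 96721 ≡ 218
s^64 ≡ 218^2 = 47524 ≡ 125
121 = 64 + 32 + 16 + 8 + 1, so s^121 ≡ 125·218·311·280·63 ≡ 63 (mod 341)
63 ≠ 64, so verification fails.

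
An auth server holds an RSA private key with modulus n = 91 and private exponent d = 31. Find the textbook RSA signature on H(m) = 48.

(H(m))^2 ≡ 48^2 = 2304 ≡ 29
(H(m))^4 ≡ 29^2 = 841 ≡ 22
(H(m))^8 ≡ 22^2 = 484 ≡ 29
(H(m))^16 ≡ 29^2 = 841 ≡ 22
31 = 16 + 8 + 4 + 2 + 1, so (H(m))^31 ≡ 22·29·22·29·48 ≡ 48 (mod 91)

48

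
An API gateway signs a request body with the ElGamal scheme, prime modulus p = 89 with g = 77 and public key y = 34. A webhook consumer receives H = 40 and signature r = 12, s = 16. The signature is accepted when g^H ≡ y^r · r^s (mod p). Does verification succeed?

Left side g^H mod p:
77^2 = 5929 ≡ 55
77^4 ≡ 55^2 = 3025 ≡ 88
77^8 ≡ 88^2 = 7744 ≡ 1
77^16 ≡ 1^2 = 1
77^32 ≡ 1^2 = 1
40 = 32 + 8, so 77^40 ≡ 1·1 ≡ 1 (mod 89)
Right side y^r · r^s mod p:
34^2 = 1156 ≡ 88
34^4 ≡ 88^2 = 7744 ≡ 1
34^8 ≡ 1^2 = 1
12 = 8 + 4, so 34^12 ≡ 1·1 ≡ 1 (mod 89)
12^2 = 144 ≡ 55
12^4 ≡ 55^2 = 3025 ≡ 88
12^8 ≡ 88^2 = 7744 ≡ 1
12^16 ≡ 1^2 = 1
1·1 = 1 ≡ 1 (mod 89)
1 ≡ 1 (mod 89), so the signature is genuine.

passes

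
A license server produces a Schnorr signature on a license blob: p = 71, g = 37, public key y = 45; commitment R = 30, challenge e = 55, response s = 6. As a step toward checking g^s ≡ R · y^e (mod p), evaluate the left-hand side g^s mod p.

37^6 mod 71 = 48

48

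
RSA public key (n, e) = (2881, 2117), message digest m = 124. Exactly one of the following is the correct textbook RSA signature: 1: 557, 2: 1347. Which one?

Candidate 1: 557^2 = 310249 ≡ 1982; 557^4 ≡ 1982^2 = 3928324 ≡ 1521; 557^8 ≡ 1521^2 = 2313441 ≡ 2879; 557^16 ≡ 2879^2 = 8288641 ≡ 4; 557^32 ≡ 4^2 = 16; 557^64 ≡ 16^2 = 256; 557^128 ≡ 256^2 = 65536 ≡ 2154; 557^256 ≡ 2154^2 = 4639716 ≡ 1306; 557^512 ≡ 1306^2 = 1705636 ≡ 84; 557^1024 ≡ 84^2 = 7056 ≡ 1294; 557^2048 ≡ 1294^2 = 1674436 ≡ 575; 2117 = 2048 + 64 + 4 + 1, so 557^2117 ≡ 575·256·1521·557 ≡ 250 (mod 2881)
Candidate 2: 1347^2 = 1814409 ≡ 2260; 1347^4 ≡ 2260^2 = 5107600 ≡ 2468; 1347^8 ≡ 2468^2 = 6091024 ≡ 590; 1347^16 ≡ 590^2 = 348100 ≡ 2380; 1347^32 ≡ 2380^2 = 5664400 ≡ 354; 1347^64 ≡ 354^2 = 125316 ≡ 1433; 1347^128 ≡ 1433^2 = 2053489 ≡ 2217; 1347^256 ≡ 2217^2 = 4915089 ≡ 103; 1347^512 ≡ 103^2 = 10609 ≡ 1966; 1347^1024 ≡ 1966^2 = 3865156 ≡ 1735; 1347^2048 ≡ 1735^2 = 3010225 ≡ 2461; 2117 = 2048 + 64 + 4 + 1, so 1347^2117 ≡ 2461·1433·2468·1347 ≡ 124 (mod 2881)
  → matches m = 124

2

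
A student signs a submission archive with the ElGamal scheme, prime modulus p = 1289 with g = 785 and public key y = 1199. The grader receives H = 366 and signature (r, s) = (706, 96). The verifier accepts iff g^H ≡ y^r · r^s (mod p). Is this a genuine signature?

Left side g^H mod p:
785^2 = 616225 ≡ 83
785^4 ≡ 83^2 = 6889 ≡ 444
785^8 ≡ 444^2 = 197136 ≡ 1208
785^16 ≡ 1208^2 = 1459264 ≡ 116
785^32 ≡ 116^2 = 13456 ≡ 566
785^64 ≡ 566^2 = 320356 ≡ 684
785^128 ≡ 684^2 = 467856 ≡ 1238
785^256 ≡ 1238^2 = 1532644 ≡ 23
366 = 256 + 64 + 32 + 8 + 4 + 2, so 785^366 ≡ 23·684·566·1208·444·83 ≡ 1025 (mod 1289)
Right side y^r · r^s mod p:
1199^2 = 1437601 ≡ 366
1199^4 ≡ 366^2 = 133956 ≡ 1189
1199^8 ≡ 1189^2 = 1413721 ≡ 977
1199^16 ≡ 977^2 = 954529 ≡ 669
1199^32 ≡ 669^2 = 447561 ≡ 278
1199^64 ≡ 278^2 = 77284 ≡ 1233
1199^128 ≡ 1233^2 = 1520289 ≡ 558
1199^256 ≡ 558^2 = 311364 ≡ 715
1199^512 ≡ 715^2 = 511225 ≡ 781
706 = 512 + 128 + 64 + 2, so 1199^706 ≡ 781·558·1233·366 ≡ 669 (mod 1289)
706^2 = 498436 ≡ 882
706^4 ≡ 882^2 = 777924 ≡ 657
706^8 ≡ 657^2 = 431649 ≡ 1123
706^16 ≡ 1123^2 = 1261129 ≡ 487
706^32 ≡ 487^2 = 237169 ≡ 1282
706^64 ≡ 1282^2 = 1643524 ≡ 49
96 = 64 + 32, so 706^96 ≡ 49·1282 ≡ 946 (mod 1289)
669·946 = 632874 ≡ 1264 (mod 1289)
1025 ≠ 1264, so verification fails.

forged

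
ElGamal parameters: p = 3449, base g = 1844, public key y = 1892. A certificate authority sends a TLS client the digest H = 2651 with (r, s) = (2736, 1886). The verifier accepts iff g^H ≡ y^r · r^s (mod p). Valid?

no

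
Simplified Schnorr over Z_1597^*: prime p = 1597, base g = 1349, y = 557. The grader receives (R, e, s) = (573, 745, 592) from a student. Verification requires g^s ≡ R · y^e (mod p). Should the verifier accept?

g^s mod p:
Squares mod 1597: 1349^1≡1349, 1349^2≡818, 1349^4≡1578, 1349^8≡361, 1349^16≡964, 1349^32≡1439, 1349^64≡1009, 1349^128≡792, 1349^256≡1240, 1349^512≡1286
592 = 512 + 64 + 16, so 1349^592 ≡ 1286·1009·964 ≡ 1504 (mod 1597)
R · y^e mod p:
Squares mod 1597: 557^1≡557, 557^2≡431, 557^4≡509, 557^8≡367, 557^16≡541, 557^32≡430, 557^64≡1245, 557^128≡935, 557^256≡666, 557^512≡1187
745 = 512 + 128 + 64 + 32 + 8 + 1, so 557^745 ≡ 1187·935·1245·430·367·557 ≡ 509 (mod 1597)
573·509 = 291657 ≡ 1003 (mod 1597)
1504 ≠ 1003; the check fails.

reject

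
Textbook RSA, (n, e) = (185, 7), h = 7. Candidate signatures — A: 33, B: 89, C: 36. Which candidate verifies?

Candidate A: Squares mod 185: 33^1≡33, 33^2≡164, 33^4≡71; 7 = 4 + 2 + 1, so 33^7 ≡ 71·164·33 ≡ 7 (mod 185)
  → matches h = 7
Candidate B: Squares mod 185: 89^1≡89, 89^2≡151, 89^4≡46; 7 = 4 + 2 + 1, so 89^7 ≡ 46·151·89 ≡ 109 (mod 185)
Candidate C: Squares mod 185: 36^1≡36, 36^2≡1, 36^4≡1; 7 = 4 + 2 + 1, so 36^7 ≡ 1·1·36 ≡ 36 (mod 185)

A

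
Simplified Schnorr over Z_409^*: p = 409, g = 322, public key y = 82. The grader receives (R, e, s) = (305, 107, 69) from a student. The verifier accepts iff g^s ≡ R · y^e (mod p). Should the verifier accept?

accept

g^s mod p:
Squares mod 409: 322^1≡322, 322^2≡207, 322^4≡313, 322^8≡218, 322^16≡80, 322^32≡265, 322^64≡286
69 = 64 + 4 + 1, so 322^69 ≡ 286·313·322 ≡ 112 (mod 409)
R · y^e mod p:
Squares mod 409: 82^1≡82, 82^2≡180, 82^4≡89, 82^8≡150, 82^16≡5, 82^32≡25, 82^64≡216
107 = 64 + 32 + 8 + 2 + 1, so 82^107 ≡ 216·25·150·180·82 ≡ 345 (mod 409)
305·345 = 105225 ≡ 112 (mod 409)
112 ≡ 112 (mod 409); signature holds.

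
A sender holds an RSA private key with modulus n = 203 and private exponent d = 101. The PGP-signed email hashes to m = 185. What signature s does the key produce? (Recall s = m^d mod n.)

61

m^2 ≡ 185^2 = 34225 ≡ 121
m^4 ≡ 121^2 = 14641 ≡ 25
m^8 ≡ 25^2 = 625 ≡ 16
m^16 ≡ 16^2 = 256 ≡ 53
m^32 ≡ 53^2 = 2809 ≡ 170
m^64 ≡ 170^2 = 28900 ≡ 74
101 = 64 + 32 + 4 + 1, so m^101 ≡ 74·170·25·185 ≡ 61 (mod 203)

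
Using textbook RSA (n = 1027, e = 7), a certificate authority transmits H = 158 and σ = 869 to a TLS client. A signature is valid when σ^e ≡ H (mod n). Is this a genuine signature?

genuine

σ^7 mod 1027 = 158
158 = H, so the signature checks out.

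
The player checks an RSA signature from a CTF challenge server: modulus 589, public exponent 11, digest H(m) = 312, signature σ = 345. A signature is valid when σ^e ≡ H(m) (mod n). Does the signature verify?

does not verify

σ^11 mod 589 = 314
314 ≠ 312, so verification fails.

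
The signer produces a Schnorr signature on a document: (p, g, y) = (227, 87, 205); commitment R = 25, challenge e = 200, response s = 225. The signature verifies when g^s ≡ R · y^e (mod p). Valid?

yes

g^s mod p:
87^2 = 7569 ≡ 78
87^4 ≡ 78^2 = 6084 ≡ 182
87^8 ≡ 182^2 = 33124 ≡ 209
87^16 ≡ 209^2 = 43681 ≡ 97
87^32 ≡ 97^2 = 9409 ≡ 102
87^64 ≡ 102^2 = 10404 ≡ 189
87^128 ≡ 189^2 = 35721 ≡ 82
225 = 128 + 64 + 32 + 1, so 87^225 ≡ 82·189·102·87 ≡ 167 (mod 227)
R · y^e mod p:
205^2 = 42025 ≡ 30
205^4 ≡ 30^2 = 900 ≡ 219
205^8 ≡ 219^2 = 47961 ≡ 64
205^16 ≡ 64^2 = 4096 ≡ 10
205^32 ≡ 10^2 = 100
205^64 ≡ 100^2 = 10000 ≡ 12
205^128 ≡ 12^2 = 144
200 = 128 + 64 + 8, so 205^200 ≡ 144·12·64 ≡ 43 (mod 227)
25·43 = 1075 ≡ 167 (mod 227)
167 ≡ 167 (mod 227); signature holds.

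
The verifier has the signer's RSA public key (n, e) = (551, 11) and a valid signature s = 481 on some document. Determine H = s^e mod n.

s^2 ≡ 481^2 = 231361 ≡ 492
s^4 ≡ 492^2 = 242064 ≡ 175
s^8 ≡ 175^2 = 30625 ≡ 320
11 = 8 + 2 + 1, so s^11 ≡ 320·492·481 ≡ 302 (mod 551)

302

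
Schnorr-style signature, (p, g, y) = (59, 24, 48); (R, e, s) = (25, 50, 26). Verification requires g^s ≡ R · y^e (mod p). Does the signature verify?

g^s mod p:
24^2 = 576 ≡ 45
24^4 ≡ 45^2 = 2025 ≡ 19
24^8 ≡ 19^2 = 361 ≡ 7
24^16 ≡ 7^2 = 49
26 = 16 + 8 + 2, so 24^26 ≡ 49·7·45 ≡ 36 (mod 59)
R · y^e mod p:
48^2 = 2304 ≡ 3
48^4 ≡ 3^2 = 9
48^8 ≡ 9^2 = 81 ≡ 22
48^16 ≡ 22^2 = 484 ≡ 12
48^32 ≡ 12^2 = 144 ≡ 26
50 = 32 + 16 + 2, so 48^50 ≡ 26·12·3 ≡ 51 (mod 59)
25·51 = 1275 ≡ 36 (mod 59)
36 ≡ 36 (mod 59); signature holds.

verifies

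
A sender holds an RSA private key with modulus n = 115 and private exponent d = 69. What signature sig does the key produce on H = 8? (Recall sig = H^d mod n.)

98

H^2 ≡ 8^2 = 64
H^4 ≡ 64^2 = 4096 ≡ 71
H^8 ≡ 71^2 = 5041 ≡ 96
H^16 ≡ 96^2 = 9216 ≡ 16
H^32 ≡ 16^2 = 256 ≡ 26
H^64 ≡ 26^2 = 676 ≡ 101
69 = 64 + 4 + 1, so H^69 ≡ 101·71·8 ≡ 98 (mod 115)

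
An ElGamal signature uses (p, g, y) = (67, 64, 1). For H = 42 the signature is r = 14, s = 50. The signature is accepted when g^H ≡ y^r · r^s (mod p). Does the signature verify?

Left side g^H mod p:
Squares mod 67: 64^1≡64, 64^2≡9, 64^4≡14, 64^8≡62, 64^16≡25, 64^32≡22
42 = 32 + 8 + 2, so 64^42 ≡ 22·62·9 ≡ 15 (mod 67)
Right side y^r · r^s mod p:
Squares mod 67: 1^1≡1, 1^2≡1, 1^4≡1, 1^8≡1
14 = 8 + 4 + 2, so 1^14 ≡ 1·1·1 ≡ 1 (mod 67)
Squares mod 67: 14^1≡14, 14^2≡62, 14^4≡25, 14^8≡22, 14^16≡15, 14^32≡24
50 = 32 + 16 + 2, so 14^50 ≡ 24·15·62 ≡ 9 (mod 67)
1·9 = 9 ≡ 9 (mod 67)
15 ≠ 9, so verification fails.

does not verify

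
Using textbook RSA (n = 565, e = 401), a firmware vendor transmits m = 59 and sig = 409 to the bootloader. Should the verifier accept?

reject

sig^2 ≡ 409^2 = 167281 ≡ 41
sig^4 ≡ 41^2 = 1681 ≡ 551
sig^8 ≡ 551^2 = 303601 ≡ 196
sig^16 ≡ 196^2 = 38416 ≡ 561
sig^32 ≡ 561^2 = 314721 ≡ 16
sig^64 ≡ 16^2 = 256
sig^128 ≡ 256^2 = 65536 ≡ 561
sig^256 ≡ 561^2 = 314721 ≡ 16
401 = 256 + 128 + 16 + 1, so sig^401 ≡ 16·561·561·409 ≡ 179 (mod 565)
179 ≠ 59, so verification fails.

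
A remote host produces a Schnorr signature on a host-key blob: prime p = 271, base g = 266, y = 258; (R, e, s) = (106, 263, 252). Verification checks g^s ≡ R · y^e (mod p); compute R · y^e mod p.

28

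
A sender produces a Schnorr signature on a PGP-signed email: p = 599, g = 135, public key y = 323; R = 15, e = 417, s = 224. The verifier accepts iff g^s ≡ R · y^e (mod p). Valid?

yes

g^s mod p:
Squares mod 599: 135^1≡135, 135^2≡255, 135^4≡333, 135^8≡74, 135^16≡85, 135^32≡37, 135^64≡171, 135^128≡489
224 = 128 + 64 + 32, so 135^224 ≡ 489·171·37 ≡ 68 (mod 599)
R · y^e mod p:
Squares mod 599: 323^1≡323, 323^2≡103, 323^4≡426, 323^8≡578, 323^16≡441, 323^32≡405, 323^64≡498, 323^128≡18, 323^256≡324
417 = 256 + 128 + 32 + 1, so 323^417 ≡ 324·18·405·323 ≡ 324 (mod 599)
15·324 = 4860 ≡ 68 (mod 599)
68 ≡ 68 (mod 599); signature holds.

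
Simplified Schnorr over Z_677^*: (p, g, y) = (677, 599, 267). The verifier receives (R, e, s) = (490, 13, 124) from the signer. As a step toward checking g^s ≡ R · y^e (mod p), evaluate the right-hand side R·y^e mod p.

267^13 mod 677 = 538
R · y^e ≡ 490·538 = 263620 ≡ 267 (mod 677)

267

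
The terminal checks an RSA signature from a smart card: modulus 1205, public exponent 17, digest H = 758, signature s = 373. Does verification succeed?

passes

s^2 ≡ 373^2 = 139129 ≡ 554
s^4 ≡ 554^2 = 306916 ≡ 846
s^8 ≡ 846^2 = 715716 ≡ 1151
s^16 ≡ 1151^2 = 1324801 ≡ 506
17 = 16 + 1, so s^17 ≡ 506·373 ≡ 758 (mod 1205)
s^17 mod 1205 = 758 matches H.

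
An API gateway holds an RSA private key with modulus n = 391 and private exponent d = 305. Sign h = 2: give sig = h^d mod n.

h^2 ≡ 2^2 = 4
h^4 ≡ 4^2 = 16
h^8 ≡ 16^2 = 256
h^16 ≡ 256^2 = 65536 ≡ 239
h^32 ≡ 239^2 = 57121 ≡ 35
h^64 ≡ 35^2 = 1225 ≡ 52
h^128 ≡ 52^2 = 2704 ≡ 358
h^256 ≡ 358^2 = 128164 ≡ 307
305 = 256 + 32 + 16 + 1, so h^305 ≡ 307·35·239·2 ≡ 325 (mod 391)

325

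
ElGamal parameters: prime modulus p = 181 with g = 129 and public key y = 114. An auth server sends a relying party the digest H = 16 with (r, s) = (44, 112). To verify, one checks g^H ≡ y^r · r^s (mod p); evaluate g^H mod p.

38

Squares mod 181: 129^1≡129, 129^2≡170, 129^4≡121, 129^8≡161, 129^16≡38
129^16 ≡ 38 (mod 181)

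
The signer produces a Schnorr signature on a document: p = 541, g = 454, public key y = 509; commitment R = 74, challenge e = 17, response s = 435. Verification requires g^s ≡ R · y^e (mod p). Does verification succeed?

g^s mod p:
Squares mod 541: 454^1≡454, 454^2≡536, 454^4≡25, 454^8≡84, 454^16≡23, 454^32≡529, 454^64≡144, 454^128≡178, 454^256≡306
435 = 256 + 128 + 32 + 16 + 2 + 1, so 454^435 ≡ 306·178·529·23·536·454 ≡ 308 (mod 541)
R · y^e mod p:
Squares mod 541: 509^1≡509, 509^2≡483, 509^4≡118, 509^8≡399, 509^16≡147
17 = 16 + 1, so 509^17 ≡ 147·509 ≡ 165 (mod 541)
74·165 = 12210 ≡ 308 (mod 541)
308 ≡ 308 (mod 541); signature holds.

passes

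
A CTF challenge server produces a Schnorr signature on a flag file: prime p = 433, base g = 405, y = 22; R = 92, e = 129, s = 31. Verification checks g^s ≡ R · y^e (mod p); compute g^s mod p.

377

405^2 = 164025 ≡ 351
405^4 ≡ 351^2 = 123201 ≡ 229
405^8 ≡ 229^2 = 52441 ≡ 48
405^16 ≡ 48^2 = 2304 ≡ 139
31 = 16 + 8 + 4 + 2 + 1, so 405^31 ≡ 139·48·229·351·405 ≡ 377 (mod 433)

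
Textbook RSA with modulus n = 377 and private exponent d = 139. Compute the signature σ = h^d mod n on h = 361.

270

h^2 ≡ 361^2 = 130321 ≡ 256
h^4 ≡ 256^2 = 65536 ≡ 315
h^8 ≡ 315^2 = 99225 ≡ 74
h^16 ≡ 74^2 = 5476 ≡ 198
h^32 ≡ 198^2 = 39204 ≡ 373
h^64 ≡ 373^2 = 139129 ≡ 16
h^128 ≡ 16^2 = 256
139 = 128 + 8 + 2 + 1, so h^139 ≡ 256·74·256·361 ≡ 270 (mod 377)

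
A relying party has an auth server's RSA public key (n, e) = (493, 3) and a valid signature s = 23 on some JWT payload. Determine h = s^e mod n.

335

s^2 ≡ 23^2 = 529 ≡ 36
3 = 2 + 1, so s^3 ≡ 36·23 ≡ 335 (mod 493)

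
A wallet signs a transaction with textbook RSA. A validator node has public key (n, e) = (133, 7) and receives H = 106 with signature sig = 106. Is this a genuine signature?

genuine

sig^2 ≡ 106^2 = 11236 ≡ 64
sig^4 ≡ 64^2 = 4096 ≡ 106
7 = 4 + 2 + 1, so sig^7 ≡ 106·64·106 ≡ 106 (mod 133)
106 = H, so the signature checks out.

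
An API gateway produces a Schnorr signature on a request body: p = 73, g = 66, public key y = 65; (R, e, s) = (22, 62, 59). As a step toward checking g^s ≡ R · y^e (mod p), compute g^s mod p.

21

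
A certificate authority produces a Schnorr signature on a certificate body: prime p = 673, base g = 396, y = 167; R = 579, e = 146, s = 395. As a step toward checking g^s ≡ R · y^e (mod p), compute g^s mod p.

71

Squares mod 673: 396^1≡396, 396^2≡7, 396^4≡49, 396^8≡382, 396^16≡556, 396^32≡229, 396^64≡620, 396^128≡117, 396^256≡229
395 = 256 + 128 + 8 + 2 + 1, so 396^395 ≡ 229·117·382·7·396 ≡ 71 (mod 673)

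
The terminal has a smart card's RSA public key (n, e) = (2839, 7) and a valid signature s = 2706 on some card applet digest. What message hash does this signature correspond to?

s^2 ≡ 2706^2 = 7322436 ≡ 655
s^4 ≡ 655^2 = 429025 ≡ 336
7 = 4 + 2 + 1, so s^7 ≡ 336·655·2706 ≡ 2289 (mod 2839)

2289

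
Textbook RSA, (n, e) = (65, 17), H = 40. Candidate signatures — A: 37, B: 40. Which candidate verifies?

Candidate A: 37^17 mod 65 = 7
Candidate B: 40^17 mod 65 = 40
  → matches H = 40

B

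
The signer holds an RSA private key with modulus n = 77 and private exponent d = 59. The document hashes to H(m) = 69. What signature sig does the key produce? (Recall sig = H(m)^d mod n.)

Squares mod 77: (H(m))^1≡69, (H(m))^2≡64, (H(m))^4≡15, (H(m))^8≡71, (H(m))^16≡36, (H(m))^32≡64
59 = 32 + 16 + 8 + 2 + 1, so (H(m))^59 ≡ 64·36·71·64·69 ≡ 48 (mod 77)

48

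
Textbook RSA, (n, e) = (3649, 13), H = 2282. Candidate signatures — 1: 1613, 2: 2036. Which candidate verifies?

Candidate 1: 1613^2 = 2601769 ≡ 32; 1613^4 ≡ 32^2 = 1024; 1613^8 ≡ 1024^2 = 1048576 ≡ 1313; 13 = 8 + 4 + 1, so 1613^13 ≡ 1313·1024·1613 ≡ 2282 (mod 3649)
  → matches H = 2282
Candidate 2: 2036^2 = 4145296 ≡ 32; 2036^4 ≡ 32^2 = 1024; 2036^8 ≡ 1024^2 = 1048576 ≡ 1313; 13 = 8 + 4 + 1, so 2036^13 ≡ 1313·1024·2036 ≡ 1367 (mod 3649)

1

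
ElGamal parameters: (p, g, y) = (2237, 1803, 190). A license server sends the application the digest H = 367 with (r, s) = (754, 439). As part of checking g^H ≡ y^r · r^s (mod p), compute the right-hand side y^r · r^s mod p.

190^2 = 36100 ≡ 308
190^4 ≡ 308^2 = 94864 ≡ 910
190^8 ≡ 910^2 = 828100 ≡ 410
190^16 ≡ 410^2 = 168100 ≡ 325
190^32 ≡ 325^2 = 105625 ≡ 486
190^64 ≡ 486^2 = 236196 ≡ 1311
190^128 ≡ 1311^2 = 1718721 ≡ 705
190^256 ≡ 705^2 = 497025 ≡ 411
190^512 ≡ 411^2 = 168921 ≡ 1146
754 = 512 + 128 + 64 + 32 + 16 + 2, so 190^754 ≡ 1146·705·1311·486·325·308 ≡ 662 (mod 2237)
754^2 = 568516 ≡ 318
754^4 ≡ 318^2 = 101124 ≡ 459
754^8 ≡ 459^2 = 210681 ≡ 403
754^16 ≡ 403^2 = 162409 ≡ 1345
754^32 ≡ 1345^2 = 1809025 ≡ 1529
754^64 ≡ 1529^2 = 2337841 ≡ 176
754^128 ≡ 176^2 = 30976 ≡ 1895
754^256 ≡ 1895^2 = 3591025 ≡ 640
439 = 256 + 128 + 32 + 16 + 4 + 2 + 1, so 754^439 ≡ 640·1895·1529·1345·459·318·754 ≡ 307 (mod 2237)
y^r · r^s ≡ 662·307 = 203234 ≡ 1904 (mod 2237)

1904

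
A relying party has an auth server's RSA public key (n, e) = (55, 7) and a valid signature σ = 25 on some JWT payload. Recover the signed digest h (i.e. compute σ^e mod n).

20

σ^2 ≡ 25^2 = 625 ≡ 20
σ^4 ≡ 20^2 = 400 ≡ 15
7 = 4 + 2 + 1, so σ^7 ≡ 15·20·25 ≡ 20 (mod 55)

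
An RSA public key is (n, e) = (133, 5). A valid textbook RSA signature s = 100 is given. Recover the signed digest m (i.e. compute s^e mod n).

123

s^5 mod 133 = 123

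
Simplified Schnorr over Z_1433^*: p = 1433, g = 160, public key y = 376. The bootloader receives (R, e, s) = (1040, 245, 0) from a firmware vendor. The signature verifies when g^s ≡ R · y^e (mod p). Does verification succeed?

g^s mod p:
160^0 mod 1433 = 1
R · y^e mod p:
376^245 mod 1433 = 1134
1040·1134 = 1179360 ≡ 1 (mod 1433)
1 ≡ 1 (mod 1433); signature holds.

passes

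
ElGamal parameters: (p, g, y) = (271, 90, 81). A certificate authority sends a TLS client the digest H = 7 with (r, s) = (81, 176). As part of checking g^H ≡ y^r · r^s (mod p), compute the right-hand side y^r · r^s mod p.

57

81^2 = 6561 ≡ 57
81^4 ≡ 57^2 = 3249 ≡ 268
81^8 ≡ 268^2 = 71824 ≡ 9
81^16 ≡ 9^2 = 81
81^32 ≡ 81^2 = 6561 ≡ 57
81^64 ≡ 57^2 = 3249 ≡ 268
81 = 64 + 16 + 1, so 81^81 ≡ 268·81·81 ≡ 100 (mod 271)
81^2 = 6561 ≡ 57
81^4 ≡ 57^2 = 3249 ≡ 268
81^8 ≡ 268^2 = 71824 ≡ 9
81^16 ≡ 9^2 = 81
81^32 ≡ 81^2 = 6561 ≡ 57
81^64 ≡ 57^2 = 3249 ≡ 268
81^128 ≡ 268^2 = 71824 ≡ 9
176 = 128 + 32 + 16, so 81^176 ≡ 9·57·81 ≡ 90 (mod 271)
y^r · r^s ≡ 100·90 = 9000 ≡ 57 (mod 271)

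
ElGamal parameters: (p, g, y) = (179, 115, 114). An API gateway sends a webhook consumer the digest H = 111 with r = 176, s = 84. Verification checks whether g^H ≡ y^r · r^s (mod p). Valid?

Left side g^H mod p:
115^2 = 13225 ≡ 158
115^4 ≡ 158^2 = 24964 ≡ 83
115^8 ≡ 83^2 = 6889 ≡ 87
115^16 ≡ 87^2 = 7569 ≡ 51
115^32 ≡ 51^2 = 2601 ≡ 95
115^64 ≡ 95^2 = 9025 ≡ 75
111 = 64 + 32 + 8 + 4 + 2 + 1, so 115^111 ≡ 75·95·87·83·158·115 ≡ 109 (mod 179)
Right side y^r · r^s mod p:
114^2 = 12996 ≡ 108
114^4 ≡ 108^2 = 11664 ≡ 29
114^8 ≡ 29^2 = 841 ≡ 125
114^16 ≡ 125^2 = 15625 ≡ 52
114^32 ≡ 52^2 = 2704 ≡ 19
114^64 ≡ 19^2 = 361 ≡ 3
114^128 ≡ 3^2 = 9
176 = 128 + 32 + 16, so 114^176 ≡ 9·19·52 ≡ 121 (mod 179)
176^2 = 30976 ≡ 9
176^4 ≡ 9^2 = 81
176^8 ≡ 81^2 = 6561 ≡ 117
176^16 ≡ 117^2 = 13689 ≡ 85
176^32 ≡ 85^2 = 7225 ≡ 65
176^64 ≡ 65^2 = 4225 ≡ 108
84 = 64 + 16 + 4, so 176^84 ≡ 108·85·81 ≡ 14 (mod 179)
121·14 = 1694 ≡ 83 (mod 179)
109 ≠ 83, so verification fails.

no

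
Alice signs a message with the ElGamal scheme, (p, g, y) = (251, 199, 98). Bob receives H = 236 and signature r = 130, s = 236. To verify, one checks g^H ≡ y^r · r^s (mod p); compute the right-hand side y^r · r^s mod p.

208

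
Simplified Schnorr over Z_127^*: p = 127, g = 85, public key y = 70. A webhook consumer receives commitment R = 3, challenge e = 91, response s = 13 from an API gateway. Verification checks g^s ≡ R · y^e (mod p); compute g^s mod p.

29

85^2 = 7225 ≡ 113
85^4 ≡ 113^2 = 12769 ≡ 69
85^8 ≡ 69^2 = 4761 ≡ 62
13 = 8 + 4 + 1, so 85^13 ≡ 62·69·85 ≡ 29 (mod 127)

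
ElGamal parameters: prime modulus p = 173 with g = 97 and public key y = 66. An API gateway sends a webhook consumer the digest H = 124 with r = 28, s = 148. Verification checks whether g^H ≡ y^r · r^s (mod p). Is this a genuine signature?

Left side g^H mod p:
97^2 = 9409 ≡ 67
97^4 ≡ 67^2 = 4489 ≡ 164
97^8 ≡ 164^2 = 26896 ≡ 81
97^16 ≡ 81^2 = 6561 ≡ 160
97^32 ≡ 160^2 = 25600 ≡ 169
97^64 ≡ 169^2 = 28561 ≡ 16
124 = 64 + 32 + 16 + 8 + 4, so 97^124 ≡ 16·169·160·81·164 ≡ 10 (mod 173)
Right side y^r · r^s mod p:
66^2 = 4356 ≡ 31
66^4 ≡ 31^2 = 961 ≡ 96
66^8 ≡ 96^2 = 9216 ≡ 47
66^16 ≡ 47^2 = 2209 ≡ 133
28 = 16 + 8 + 4, so 66^28 ≡ 133·47·96 ≡ 132 (mod 173)
28^2 = 784 ≡ 92
28^4 ≡ 92^2 = 8464 ≡ 160
28^8 ≡ 160^2 = 25600 ≡ 169
28^16 ≡ 169^2 = 28561 ≡ 16
28^32 ≡ 16^2 = 256 ≡ 83
28^64 ≡ 83^2 = 6889 ≡ 142
28^128 ≡ 142^2 = 20164 ≡ 96
148 = 128 + 16 + 4, so 28^148 ≡ 96·16·160 ≡ 100 (mod 173)
132·100 = 13200 ≡ 52 (mod 173)
10 ≠ 52, so verification fails.

forged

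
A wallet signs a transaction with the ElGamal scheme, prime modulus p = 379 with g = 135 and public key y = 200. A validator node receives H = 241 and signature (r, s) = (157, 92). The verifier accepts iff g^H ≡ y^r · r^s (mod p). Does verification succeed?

passes

Left side g^H mod p:
135^2 = 18225 ≡ 33
135^4 ≡ 33^2 = 1089 ≡ 331
135^8 ≡ 331^2 = 109561 ≡ 30
135^16 ≡ 30^2 = 900 ≡ 142
135^32 ≡ 142^2 = 20164 ≡ 77
135^64 ≡ 77^2 = 5929 ≡ 244
135^128 ≡ 244^2 = 59536 ≡ 33
241 = 128 + 64 + 32 + 16 + 1, so 135^241 ≡ 33·244·77·142·135 ≡ 296 (mod 379)
Right side y^r · r^s mod p:
200^2 = 40000 ≡ 205
200^4 ≡ 205^2 = 42025 ≡ 335
200^8 ≡ 335^2 = 112225 ≡ 41
200^16 ≡ 41^2 = 1681 ≡ 165
200^32 ≡ 165^2 = 27225 ≡ 316
200^64 ≡ 316^2 = 99856 ≡ 179
200^128 ≡ 179^2 = 32041 ≡ 205
157 = 128 + 16 + 8 + 4 + 1, so 200^157 ≡ 205·165·41·335·200 ≡ 373 (mod 379)
157^2 = 24649 ≡ 14
157^4 ≡ 14^2 = 196
157^8 ≡ 196^2 = 38416 ≡ 137
157^16 ≡ 137^2 = 18769 ≡ 198
157^32 ≡ 198^2 = 39204 ≡ 167
157^64 ≡ 167^2 = 27889 ≡ 222
92 = 64 + 16 + 8 + 4, so 157^92 ≡ 222·198·137·196 ≡ 77 (mod 379)
373·77 = 28721 ≡ 296 (mod 379)
296 ≡ 296 (mod 379), so the signature is genuine.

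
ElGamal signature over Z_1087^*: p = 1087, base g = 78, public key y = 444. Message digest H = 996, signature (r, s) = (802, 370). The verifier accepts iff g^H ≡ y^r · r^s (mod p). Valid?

yes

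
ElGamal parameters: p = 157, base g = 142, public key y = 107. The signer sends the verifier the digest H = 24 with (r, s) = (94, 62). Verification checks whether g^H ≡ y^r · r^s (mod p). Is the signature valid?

valid

Left side g^H mod p:
Squares mod 157: 142^1≡142, 142^2≡68, 142^4≡71, 142^8≡17, 142^16≡132
24 = 16 + 8, so 142^24 ≡ 132·17 ≡ 46 (mod 157)
Right side y^r · r^s mod p:
Squares mod 157: 107^1≡107, 107^2≡145, 107^4≡144, 107^8≡12, 107^16≡144, 107^32≡12, 107^64≡144
94 = 64 + 16 + 8 + 4 + 2, so 107^94 ≡ 144·144·12·144·145 ≡ 13 (mod 157)
Squares mod 157: 94^1≡94, 94^2≡44, 94^4≡52, 94^8≡35, 94^16≡126, 94^32≡19
62 = 32 + 16 + 8 + 4 + 2, so 94^62 ≡ 19·126·35·52·44 ≡ 76 (mod 157)
13·76 = 988 ≡ 46 (mod 157)
46 ≡ 46 (mod 157), so the signature is genuine.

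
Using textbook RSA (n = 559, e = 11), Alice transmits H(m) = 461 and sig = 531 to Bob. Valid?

Squares mod 559: sig^1≡531, sig^2≡225, sig^4≡315, sig^8≡282
11 = 8 + 2 + 1, so sig^11 ≡ 282·225·531 ≡ 461 (mod 559)
461 = H(m), so the signature checks out.

yes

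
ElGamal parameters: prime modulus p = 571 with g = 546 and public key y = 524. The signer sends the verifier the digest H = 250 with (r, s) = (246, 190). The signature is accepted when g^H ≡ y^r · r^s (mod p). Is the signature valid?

Left side g^H mod p:
546^250 mod 571 = 464
Right side y^r · r^s mod p:
524^246 mod 571 = 350
246^190 mod 571 = 461
350·461 = 161350 ≡ 328 (mod 571)
464 ≠ 328, so verification fails.

invalid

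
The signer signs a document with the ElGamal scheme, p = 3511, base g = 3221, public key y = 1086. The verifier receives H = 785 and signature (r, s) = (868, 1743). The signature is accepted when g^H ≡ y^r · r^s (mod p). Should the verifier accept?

reject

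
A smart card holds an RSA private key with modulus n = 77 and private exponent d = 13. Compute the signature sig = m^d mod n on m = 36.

m^2 ≡ 36^2 = 1296 ≡ 64
m^4 ≡ 64^2 = 4096 ≡ 15
m^8 ≡ 15^2 = 225 ≡ 71
13 = 8 + 4 + 1, so m^13 ≡ 71·15·36 ≡ 71 (mod 77)

71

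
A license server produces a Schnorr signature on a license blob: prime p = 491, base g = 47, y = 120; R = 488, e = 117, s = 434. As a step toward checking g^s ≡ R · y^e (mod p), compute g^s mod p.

355

Squares mod 491: 47^1≡47, 47^2≡245, 47^4≡123, 47^8≡399, 47^16≡117, 47^32≡432, 47^64≡44, 47^128≡463, 47^256≡293
434 = 256 + 128 + 32 + 16 + 2, so 47^434 ≡ 293·463·432·117·245 ≡ 355 (mod 491)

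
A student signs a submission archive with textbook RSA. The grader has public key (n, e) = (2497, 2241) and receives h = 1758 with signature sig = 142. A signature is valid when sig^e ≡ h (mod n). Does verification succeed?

fails

sig^2241 mod 2497 = 923
sig^2241 mod 2497 = 923, but h = 1758.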